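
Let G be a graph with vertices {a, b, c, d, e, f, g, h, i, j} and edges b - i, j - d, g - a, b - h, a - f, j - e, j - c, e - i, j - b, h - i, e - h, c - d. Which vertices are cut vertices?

Removing a increases the component count from 2 to 3, so a is a cut vertex.
Removing j increases the component count from 2 to 3, so j is a cut vertex.
By contrast removing b leaves 2 components; it is not a cut vertex. No other vertex is a cut vertex either.

a, j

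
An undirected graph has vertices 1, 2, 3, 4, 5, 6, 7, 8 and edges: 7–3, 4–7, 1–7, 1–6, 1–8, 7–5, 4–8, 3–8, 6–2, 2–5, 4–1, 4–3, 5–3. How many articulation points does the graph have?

0

Removing 8, for instance, still leaves 1 component. No single vertex removal increases the component count — the graph has no articulation points.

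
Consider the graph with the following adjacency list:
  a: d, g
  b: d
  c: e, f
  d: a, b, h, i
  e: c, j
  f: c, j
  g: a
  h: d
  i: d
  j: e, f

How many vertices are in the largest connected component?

Starting from c we can reach c, e, f, j. That is one component of size 4.
Starting from a we can reach a, b, d, g, h, i. That is one component of size 6.
The largest has 6 vertices.

6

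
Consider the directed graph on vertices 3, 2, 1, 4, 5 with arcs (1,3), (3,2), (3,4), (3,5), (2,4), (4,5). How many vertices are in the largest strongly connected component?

{4} is an SCC by itself.
{3} is an SCC by itself.
{2} is an SCC by itself.
{5} is an SCC by itself.
{1} is an SCC by itself.
The largest has 1 vertex.

1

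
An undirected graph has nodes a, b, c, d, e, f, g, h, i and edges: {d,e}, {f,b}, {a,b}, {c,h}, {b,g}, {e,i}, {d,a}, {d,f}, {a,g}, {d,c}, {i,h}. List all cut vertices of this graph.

d

Removing d increases the component count from 1 to 2, so d is a cut vertex.
By contrast removing e leaves 1 component; it is not a cut vertex. No other vertex is a cut vertex either.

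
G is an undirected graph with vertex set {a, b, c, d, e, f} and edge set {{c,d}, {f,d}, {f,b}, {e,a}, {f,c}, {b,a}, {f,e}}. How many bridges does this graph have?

The edges on the cycle f-c-d-f are not bridges since each lies on that cycle.
Every edge lies on some cycle, so there are no bridges.

0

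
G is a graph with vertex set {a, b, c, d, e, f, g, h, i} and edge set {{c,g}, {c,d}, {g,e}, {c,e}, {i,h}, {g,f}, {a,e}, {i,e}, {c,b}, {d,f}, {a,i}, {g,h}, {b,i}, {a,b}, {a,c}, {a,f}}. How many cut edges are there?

0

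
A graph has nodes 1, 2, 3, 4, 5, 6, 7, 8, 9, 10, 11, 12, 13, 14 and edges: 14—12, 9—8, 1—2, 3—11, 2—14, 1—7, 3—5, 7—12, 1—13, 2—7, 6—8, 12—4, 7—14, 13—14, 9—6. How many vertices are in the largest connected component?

7

10 is isolated — a component by itself.
Starting from 3 we can reach 3, 5, 11. That is one component of size 3.
Starting from 6 we can reach 6, 8, 9. That is one component of size 3.
Starting from 1 we can reach 1, 2, 4, 7, 12, 13, 14. That is one component of size 7.
The largest has 7 vertices.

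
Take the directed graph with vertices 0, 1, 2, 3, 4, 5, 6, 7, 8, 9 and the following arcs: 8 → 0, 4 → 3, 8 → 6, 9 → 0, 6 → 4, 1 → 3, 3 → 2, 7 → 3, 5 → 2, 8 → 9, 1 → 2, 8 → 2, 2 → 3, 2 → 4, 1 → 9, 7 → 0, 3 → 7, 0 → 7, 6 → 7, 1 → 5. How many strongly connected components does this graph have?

6

{0, 2, 3, 4, 7} are all mutually reachable — one SCC of size 5.
{8} is an SCC by itself.
{5} is an SCC by itself.
{6} is an SCC by itself.
{9} is an SCC by itself.
(and 1 more singleton SCC)
That gives 6 strongly connected components.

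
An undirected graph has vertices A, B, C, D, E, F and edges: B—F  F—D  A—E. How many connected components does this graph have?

C is isolated — a component by itself.
Starting from A we can reach A, E. That is one component of size 2.
Starting from B we can reach B, D, F. That is one component of size 3.
Total: 3 components.

3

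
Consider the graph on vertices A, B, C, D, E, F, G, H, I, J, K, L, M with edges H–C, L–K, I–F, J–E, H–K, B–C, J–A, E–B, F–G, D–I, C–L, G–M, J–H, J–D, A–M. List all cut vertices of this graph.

J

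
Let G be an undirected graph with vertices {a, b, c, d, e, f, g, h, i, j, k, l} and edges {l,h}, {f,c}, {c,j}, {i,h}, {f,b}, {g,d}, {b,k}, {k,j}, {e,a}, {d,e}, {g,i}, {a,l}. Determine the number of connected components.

Starting from b we can reach b, c, f, j, k. That is one component of size 5.
Starting from a we can reach a, d, e, g, h, i, l. That is one component of size 7.
Total: 2 components.

2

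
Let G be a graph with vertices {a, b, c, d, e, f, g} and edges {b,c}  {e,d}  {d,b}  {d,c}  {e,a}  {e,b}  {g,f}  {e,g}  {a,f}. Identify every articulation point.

e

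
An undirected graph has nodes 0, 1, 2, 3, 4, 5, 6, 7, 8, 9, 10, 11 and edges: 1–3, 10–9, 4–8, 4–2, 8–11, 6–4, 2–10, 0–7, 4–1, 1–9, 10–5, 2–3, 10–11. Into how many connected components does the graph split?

2

Starting from 0 we can reach 0, 7. That is one component of size 2.
Starting from 1 we can reach 1, 2, 3, 4, 5, 6, 8, 9, 10, 11. That is one component of size 10.
Total: 2 components.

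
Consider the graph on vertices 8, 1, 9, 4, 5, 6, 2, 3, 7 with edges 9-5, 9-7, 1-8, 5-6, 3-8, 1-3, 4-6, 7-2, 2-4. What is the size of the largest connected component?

6

Starting from 1 we can reach 1, 3, 8. That is one component of size 3.
Starting from 2 we can reach 2, 4, 5, 6, 7, 9. That is one component of size 6.
The largest has 6 vertices.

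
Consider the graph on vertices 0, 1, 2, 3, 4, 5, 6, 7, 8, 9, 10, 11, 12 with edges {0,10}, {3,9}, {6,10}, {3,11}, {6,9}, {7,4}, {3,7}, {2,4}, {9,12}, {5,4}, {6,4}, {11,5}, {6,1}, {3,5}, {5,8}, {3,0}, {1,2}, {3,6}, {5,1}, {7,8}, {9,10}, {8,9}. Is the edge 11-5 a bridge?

No

After removing 11-5, the path 11-3-5 still connects them, so the edge is not a bridge.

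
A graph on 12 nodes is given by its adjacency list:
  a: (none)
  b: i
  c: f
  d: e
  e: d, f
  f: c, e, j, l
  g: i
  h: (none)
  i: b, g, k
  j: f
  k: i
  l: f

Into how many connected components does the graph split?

4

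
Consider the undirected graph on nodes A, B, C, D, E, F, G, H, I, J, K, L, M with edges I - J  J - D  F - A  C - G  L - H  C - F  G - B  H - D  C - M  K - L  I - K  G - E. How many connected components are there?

Starting from D we can reach D, H, I, J, K, L. That is one component of size 6.
Starting from A we can reach A, B, C, E, F, G, M. That is one component of size 7.
Total: 2 components.

2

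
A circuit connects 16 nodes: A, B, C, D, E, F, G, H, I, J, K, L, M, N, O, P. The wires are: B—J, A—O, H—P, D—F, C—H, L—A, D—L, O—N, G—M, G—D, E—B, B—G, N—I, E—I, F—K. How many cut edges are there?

The edges on the cycle E-B-G-D-L-A-O-N-I-E are not bridges since each lies on that cycle.
But removing C—H disconnects C from H; removing F—D disconnects F from D; removing B—J disconnects B from J; removing H—P disconnects H from P — these are bridges.
In total 6 edges are bridges.

6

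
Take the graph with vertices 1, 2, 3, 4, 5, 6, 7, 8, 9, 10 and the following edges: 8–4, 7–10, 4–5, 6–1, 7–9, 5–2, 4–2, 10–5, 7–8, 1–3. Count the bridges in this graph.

The edges on the cycle 7-10-5-2-4-8-7 are not bridges since each lies on that cycle.
But removing 1–3 disconnects 1 from 3; removing 9–7 disconnects 9 from 7; removing 1–6 disconnects 1 from 6 — these are bridges.
That makes 3 bridges.

3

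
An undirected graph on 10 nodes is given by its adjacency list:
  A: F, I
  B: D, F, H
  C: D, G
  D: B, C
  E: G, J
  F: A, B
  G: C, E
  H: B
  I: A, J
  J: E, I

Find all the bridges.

The edges on the cycle B-F-A-I-J-E-G-C-D-B are not bridges since each lies on that cycle.
But removing B-H disconnects B from H — this is a bridge.

B-H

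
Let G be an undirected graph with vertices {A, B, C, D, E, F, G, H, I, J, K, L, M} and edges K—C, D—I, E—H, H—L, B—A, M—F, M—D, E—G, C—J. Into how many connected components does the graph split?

Starting from A we can reach A, B. That is one component of size 2.
Starting from C we can reach C, J, K. That is one component of size 3.
Starting from E we can reach E, G, H, L. That is one component of size 4.
Starting from D we can reach D, F, I, M. That is one component of size 4.
Total: 4 components.

4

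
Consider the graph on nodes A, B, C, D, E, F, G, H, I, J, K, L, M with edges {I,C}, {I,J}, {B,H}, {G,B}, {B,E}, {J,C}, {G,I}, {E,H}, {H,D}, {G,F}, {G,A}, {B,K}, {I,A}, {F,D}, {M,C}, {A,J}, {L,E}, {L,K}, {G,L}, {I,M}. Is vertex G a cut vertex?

Yes

Deleting G raises the number of components from 1 to 2, so G is a cut vertex.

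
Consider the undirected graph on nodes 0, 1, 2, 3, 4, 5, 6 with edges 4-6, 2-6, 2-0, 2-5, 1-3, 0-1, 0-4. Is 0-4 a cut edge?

No

After removing 0-4, the path 0-2-6-4 still connects them, so the edge is not a bridge.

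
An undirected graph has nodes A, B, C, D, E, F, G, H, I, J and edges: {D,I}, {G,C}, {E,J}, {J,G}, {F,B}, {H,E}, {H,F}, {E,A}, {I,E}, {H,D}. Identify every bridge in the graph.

A-E, B-F, C-G, E-J, F-H, G-J

The edges on the cycle H-D-I-E-H are not bridges since each lies on that cycle.
But removing E - J disconnects E from J; removing B - F disconnects B from F; removing H - F disconnects H from F; removing J - G disconnects J from G — these are bridges.
In total 6 edges are bridges.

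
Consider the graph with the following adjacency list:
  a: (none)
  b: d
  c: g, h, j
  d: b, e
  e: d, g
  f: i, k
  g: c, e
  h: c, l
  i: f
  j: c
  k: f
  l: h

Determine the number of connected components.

a is isolated — a component by itself.
Starting from f we can reach f, i, k. That is one component of size 3.
Starting from b we can reach b, c, d, e, g, h, j, l. That is one component of size 8.
Total: 3 components.

3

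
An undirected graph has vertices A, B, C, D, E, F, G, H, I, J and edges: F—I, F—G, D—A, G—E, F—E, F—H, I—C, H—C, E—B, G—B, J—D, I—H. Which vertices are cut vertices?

D, F

Removing D increases the component count from 2 to 3, so D is a cut vertex.
Removing F increases the component count from 2 to 3, so F is a cut vertex.
By contrast removing I leaves 2 components; it is not a cut vertex. No other vertex is a cut vertex either.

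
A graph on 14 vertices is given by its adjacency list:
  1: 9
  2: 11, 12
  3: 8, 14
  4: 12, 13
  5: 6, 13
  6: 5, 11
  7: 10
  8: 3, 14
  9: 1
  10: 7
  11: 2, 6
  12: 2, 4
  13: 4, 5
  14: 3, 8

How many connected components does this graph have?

4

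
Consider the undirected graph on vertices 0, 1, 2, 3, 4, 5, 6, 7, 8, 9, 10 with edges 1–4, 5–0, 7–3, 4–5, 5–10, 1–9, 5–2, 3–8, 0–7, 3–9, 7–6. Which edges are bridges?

The edges on the cycle 1-4-5-0-7-3-9-1 are not bridges since each lies on that cycle.
But removing 6–7 disconnects 6 from 7; removing 5–2 disconnects 5 from 2; removing 5–10 disconnects 5 from 10; removing 8–3 disconnects 8 from 3 — these are bridges.

10-5, 2-5, 3-8, 6-7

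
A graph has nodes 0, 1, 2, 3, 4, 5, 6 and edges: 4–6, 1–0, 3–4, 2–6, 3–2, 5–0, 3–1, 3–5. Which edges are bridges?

none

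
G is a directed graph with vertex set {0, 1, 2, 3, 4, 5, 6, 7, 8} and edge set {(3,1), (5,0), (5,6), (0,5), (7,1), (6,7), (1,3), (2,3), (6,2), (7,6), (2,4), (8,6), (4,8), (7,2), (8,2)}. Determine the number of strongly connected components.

3

{2, 4, 6, 7, 8} are all mutually reachable — one SCC of size 5.
{0, 5} are all mutually reachable — one SCC of size 2.
{1, 3} are all mutually reachable — one SCC of size 2.
That gives 3 strongly connected components.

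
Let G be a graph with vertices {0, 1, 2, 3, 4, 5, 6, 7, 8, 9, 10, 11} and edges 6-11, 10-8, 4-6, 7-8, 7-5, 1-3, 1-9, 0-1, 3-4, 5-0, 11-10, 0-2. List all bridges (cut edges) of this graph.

0-2, 1-9

The edges on the cycle 7-5-0-1-3-4-6-11-10-8-7 are not bridges since each lies on that cycle.
But removing 9-1 disconnects 9 from 1; removing 0-2 disconnects 0 from 2 — these are bridges.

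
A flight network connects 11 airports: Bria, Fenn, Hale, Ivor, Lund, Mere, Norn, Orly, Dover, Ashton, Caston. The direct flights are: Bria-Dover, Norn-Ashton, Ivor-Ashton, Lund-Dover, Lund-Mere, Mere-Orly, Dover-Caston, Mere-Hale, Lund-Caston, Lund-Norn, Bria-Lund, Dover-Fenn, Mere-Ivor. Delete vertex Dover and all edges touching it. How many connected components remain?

2

With Dover gone, the remaining components are: {Fenn}; {Bria, Hale, Ivor, Lund, Mere, Norn, Orly, Ashton, Caston}.
That is 2 components.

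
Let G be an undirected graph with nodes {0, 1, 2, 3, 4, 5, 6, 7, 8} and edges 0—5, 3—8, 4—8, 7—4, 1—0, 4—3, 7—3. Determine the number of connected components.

2 is isolated — a component by itself.
6 is isolated — a component by itself.
Starting from 0 we can reach 0, 1, 5. That is one component of size 3.
Starting from 3 we can reach 3, 4, 7, 8. That is one component of size 4.
Total: 4 components.

4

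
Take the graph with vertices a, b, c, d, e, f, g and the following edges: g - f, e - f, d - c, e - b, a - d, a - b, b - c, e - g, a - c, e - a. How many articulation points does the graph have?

1

Removing e increases the component count from 1 to 2, so e is a cut vertex.
By contrast removing g leaves 1 component; it is not a cut vertex. No other vertex is a cut vertex either.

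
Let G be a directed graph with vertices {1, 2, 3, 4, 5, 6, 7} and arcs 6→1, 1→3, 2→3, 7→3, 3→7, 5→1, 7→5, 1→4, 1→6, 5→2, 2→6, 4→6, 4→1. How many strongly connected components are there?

1

{1, 2, 3, 4, 5, 6, 7} are all mutually reachable — one SCC of size 7.
That gives 1 strongly connected component.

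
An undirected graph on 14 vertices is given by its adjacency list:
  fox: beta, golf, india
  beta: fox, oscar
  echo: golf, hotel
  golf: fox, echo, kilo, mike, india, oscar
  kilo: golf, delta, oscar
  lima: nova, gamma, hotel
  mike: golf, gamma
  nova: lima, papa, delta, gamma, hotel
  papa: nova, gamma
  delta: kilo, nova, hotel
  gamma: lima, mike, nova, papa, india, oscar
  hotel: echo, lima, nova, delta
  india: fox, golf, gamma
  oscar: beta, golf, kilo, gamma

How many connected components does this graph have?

Starting from fox we can reach fox, beta, echo, golf, kilo, lima, mike, nova, papa, delta, gamma, hotel, india, oscar. That is one component of size 14.
Total: 1 component.

1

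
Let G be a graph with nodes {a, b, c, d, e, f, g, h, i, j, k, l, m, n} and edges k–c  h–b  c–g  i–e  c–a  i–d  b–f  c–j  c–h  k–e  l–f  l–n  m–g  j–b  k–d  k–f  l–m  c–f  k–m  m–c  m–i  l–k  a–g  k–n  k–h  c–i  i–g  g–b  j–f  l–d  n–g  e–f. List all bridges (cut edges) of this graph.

The edges on the cycle l-k-h-b-g-a-c-m-l are not bridges since each lies on that cycle.
Every edge lies on some cycle, so there are no bridges.

none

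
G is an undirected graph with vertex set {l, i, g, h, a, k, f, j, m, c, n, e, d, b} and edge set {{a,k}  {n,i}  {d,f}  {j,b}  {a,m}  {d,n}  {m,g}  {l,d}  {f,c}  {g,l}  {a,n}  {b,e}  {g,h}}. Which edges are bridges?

a-k, b-e, b-j, c-f, d-f, g-h, i-n

The edges on the cycle a-m-g-l-d-n-a are not bridges since each lies on that cycle.
But removing d - f disconnects d from f; removing g - h disconnects g from h; removing j - b disconnects j from b; removing c - f disconnects c from f — these are bridges.
In total 7 edges are bridges.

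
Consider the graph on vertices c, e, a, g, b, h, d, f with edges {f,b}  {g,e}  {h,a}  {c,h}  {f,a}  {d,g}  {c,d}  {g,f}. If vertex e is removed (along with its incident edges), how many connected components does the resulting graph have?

With e gone, the remaining components are: {a, b, c, d, f, g, h}.
That is 1 component.

1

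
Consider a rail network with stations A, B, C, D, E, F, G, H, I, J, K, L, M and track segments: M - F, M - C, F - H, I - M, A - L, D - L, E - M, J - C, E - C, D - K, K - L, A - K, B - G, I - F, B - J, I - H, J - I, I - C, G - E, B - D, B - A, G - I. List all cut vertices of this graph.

B

Removing B increases the component count from 1 to 2, so B is a cut vertex.
By contrast removing M leaves 1 component; it is not a cut vertex. No other vertex is a cut vertex either.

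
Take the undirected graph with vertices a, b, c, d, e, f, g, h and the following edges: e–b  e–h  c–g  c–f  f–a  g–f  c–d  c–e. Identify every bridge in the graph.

a-f, b-e, c-d, c-e, e-h

The edges on the cycle c-g-f-c are not bridges since each lies on that cycle.
But removing e–h disconnects e from h; removing e–b disconnects e from b; removing f–a disconnects f from a; removing c–e disconnects c from e — these are bridges.
In total 5 edges are bridges.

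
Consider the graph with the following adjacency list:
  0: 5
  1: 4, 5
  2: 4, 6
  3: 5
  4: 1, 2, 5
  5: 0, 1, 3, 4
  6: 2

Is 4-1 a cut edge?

No

After removing 4-1, the path 4-5-1 still connects them, so the edge is not a bridge.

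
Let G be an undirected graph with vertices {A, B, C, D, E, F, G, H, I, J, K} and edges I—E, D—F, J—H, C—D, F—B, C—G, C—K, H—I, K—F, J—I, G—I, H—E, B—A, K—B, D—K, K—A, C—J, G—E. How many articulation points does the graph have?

1

Removing C increases the component count from 1 to 2, so C is a cut vertex.
By contrast removing A leaves 1 component; it is not a cut vertex. No other vertex is a cut vertex either.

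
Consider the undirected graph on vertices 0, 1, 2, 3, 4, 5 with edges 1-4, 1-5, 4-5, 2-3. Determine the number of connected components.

3

0 is isolated — a component by itself.
Starting from 2 we can reach 2, 3. That is one component of size 2.
Starting from 1 we can reach 1, 4, 5. That is one component of size 3.
Total: 3 components.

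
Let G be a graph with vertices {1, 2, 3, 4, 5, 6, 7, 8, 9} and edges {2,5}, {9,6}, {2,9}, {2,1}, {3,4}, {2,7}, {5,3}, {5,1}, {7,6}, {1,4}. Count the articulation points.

1

Removing 2 increases the component count from 2 to 3, so 2 is a cut vertex.
By contrast removing 6 leaves 2 components; it is not a cut vertex. No other vertex is a cut vertex either.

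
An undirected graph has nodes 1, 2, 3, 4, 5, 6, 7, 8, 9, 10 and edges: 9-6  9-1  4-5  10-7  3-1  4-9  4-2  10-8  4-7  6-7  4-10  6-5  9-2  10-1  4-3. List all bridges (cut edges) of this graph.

The edges on the cycle 4-10-7-4 are not bridges since each lies on that cycle.
But removing 10-8 disconnects 10 from 8 — this is a bridge.

10-8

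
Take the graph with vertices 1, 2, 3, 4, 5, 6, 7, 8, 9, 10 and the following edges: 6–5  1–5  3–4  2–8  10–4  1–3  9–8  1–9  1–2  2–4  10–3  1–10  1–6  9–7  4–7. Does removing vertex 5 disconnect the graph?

Deleting 5 leaves 1 component (was 1) (its neighbors 1, 6 remain connected to each other), so 5 is not a cut vertex.

No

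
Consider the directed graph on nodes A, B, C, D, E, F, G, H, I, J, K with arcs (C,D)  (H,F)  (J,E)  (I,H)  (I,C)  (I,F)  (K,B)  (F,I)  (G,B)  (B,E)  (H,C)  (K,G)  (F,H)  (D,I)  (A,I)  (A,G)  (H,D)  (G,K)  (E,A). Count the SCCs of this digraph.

{C, D, F, H, I} are all mutually reachable — one SCC of size 5.
{A, B, E, G, K} are all mutually reachable — one SCC of size 5.
{J} is an SCC by itself.
That gives 3 strongly connected components.

3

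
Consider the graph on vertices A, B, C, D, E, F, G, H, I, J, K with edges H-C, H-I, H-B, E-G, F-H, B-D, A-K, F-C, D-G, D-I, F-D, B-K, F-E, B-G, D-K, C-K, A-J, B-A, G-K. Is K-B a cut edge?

After removing K-B, the path K-A-B still connects them, so the edge is not a bridge.

No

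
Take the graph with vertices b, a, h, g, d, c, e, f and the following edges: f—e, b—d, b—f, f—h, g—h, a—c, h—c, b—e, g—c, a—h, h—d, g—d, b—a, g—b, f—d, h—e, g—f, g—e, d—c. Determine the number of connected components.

1

Starting from a we can reach a, b, c, d, e, f, g, h. That is one component of size 8.
Total: 1 component.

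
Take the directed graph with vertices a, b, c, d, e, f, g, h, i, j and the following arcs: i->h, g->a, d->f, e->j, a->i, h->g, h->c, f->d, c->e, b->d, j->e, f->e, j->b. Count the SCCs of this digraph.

{b, d, e, f, j} are all mutually reachable — one SCC of size 5.
{a, g, h, i} are all mutually reachable — one SCC of size 4.
{c} is an SCC by itself.
That gives 3 strongly connected components.

3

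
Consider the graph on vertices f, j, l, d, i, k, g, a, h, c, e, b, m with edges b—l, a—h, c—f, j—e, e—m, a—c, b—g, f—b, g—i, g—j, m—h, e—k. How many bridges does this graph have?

3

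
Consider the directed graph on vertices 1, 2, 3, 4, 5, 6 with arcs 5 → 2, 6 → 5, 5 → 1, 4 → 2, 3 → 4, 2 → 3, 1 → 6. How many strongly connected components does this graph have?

2

{1, 5, 6} are all mutually reachable — one SCC of size 3.
{2, 3, 4} are all mutually reachable — one SCC of size 3.
That gives 2 strongly connected components.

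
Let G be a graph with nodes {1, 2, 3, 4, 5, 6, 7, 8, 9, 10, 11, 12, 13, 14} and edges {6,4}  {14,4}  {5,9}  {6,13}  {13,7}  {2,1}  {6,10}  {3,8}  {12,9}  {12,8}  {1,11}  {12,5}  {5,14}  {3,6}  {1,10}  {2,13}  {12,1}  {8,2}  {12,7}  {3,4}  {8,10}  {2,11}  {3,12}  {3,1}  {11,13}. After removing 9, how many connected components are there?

1

With 9 gone, the remaining components are: {1, 2, 3, 4, 5, 6, 7, 8, 10, 11, 12, 13, 14}.
That is 1 component.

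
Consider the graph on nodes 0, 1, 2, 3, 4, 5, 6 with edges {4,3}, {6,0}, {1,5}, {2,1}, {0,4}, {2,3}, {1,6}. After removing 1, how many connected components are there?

2

With 1 gone, the remaining components are: {5}; {0, 2, 3, 4, 6}.
That is 2 components.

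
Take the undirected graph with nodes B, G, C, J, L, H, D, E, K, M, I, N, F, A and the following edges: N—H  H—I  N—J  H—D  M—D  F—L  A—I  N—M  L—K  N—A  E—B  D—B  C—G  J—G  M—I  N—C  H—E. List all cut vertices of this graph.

Removing L increases the component count from 2 to 3, so L is a cut vertex.
Removing N increases the component count from 2 to 3, so N is a cut vertex.
By contrast removing C leaves 2 components; it is not a cut vertex. No other vertex is a cut vertex either.

L, N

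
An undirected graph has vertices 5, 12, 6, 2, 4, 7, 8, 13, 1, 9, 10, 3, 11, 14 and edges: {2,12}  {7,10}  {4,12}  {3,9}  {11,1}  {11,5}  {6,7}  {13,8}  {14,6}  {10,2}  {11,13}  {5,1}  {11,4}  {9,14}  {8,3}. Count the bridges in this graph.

The edges on the cycle 11-5-1-11 are not bridges since each lies on that cycle.
Every edge lies on some cycle, so there are no bridges.

0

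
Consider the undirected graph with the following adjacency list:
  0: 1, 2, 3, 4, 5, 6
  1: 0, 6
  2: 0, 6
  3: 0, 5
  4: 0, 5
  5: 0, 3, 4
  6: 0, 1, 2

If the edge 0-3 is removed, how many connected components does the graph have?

1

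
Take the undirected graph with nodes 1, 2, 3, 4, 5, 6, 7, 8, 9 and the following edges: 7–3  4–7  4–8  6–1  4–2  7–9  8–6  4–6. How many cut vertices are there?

Removing 4 increases the component count from 2 to 4, so 4 is a cut vertex.
Removing 6 increases the component count from 2 to 3, so 6 is a cut vertex.
Removing 7 increases the component count from 2 to 4, so 7 is a cut vertex.
By contrast removing 1 leaves 2 components; it is not a cut vertex. No other vertex is a cut vertex either.

3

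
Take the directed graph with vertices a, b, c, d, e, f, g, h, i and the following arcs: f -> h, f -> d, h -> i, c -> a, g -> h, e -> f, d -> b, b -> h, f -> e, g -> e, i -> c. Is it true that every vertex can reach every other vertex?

There is no directed path from b to f, so the graph is not strongly connected.

No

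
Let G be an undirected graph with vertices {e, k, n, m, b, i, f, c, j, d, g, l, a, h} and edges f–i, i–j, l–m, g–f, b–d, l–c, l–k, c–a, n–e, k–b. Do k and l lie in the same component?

Yes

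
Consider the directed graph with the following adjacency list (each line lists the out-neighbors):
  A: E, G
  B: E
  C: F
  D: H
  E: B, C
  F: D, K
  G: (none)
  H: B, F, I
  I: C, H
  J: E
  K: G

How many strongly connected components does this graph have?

{B, C, D, E, F, H, I} are all mutually reachable — one SCC of size 7.
{J} is an SCC by itself.
{A} is an SCC by itself.
{K} is an SCC by itself.
{G} is an SCC by itself.
That gives 5 strongly connected components.

5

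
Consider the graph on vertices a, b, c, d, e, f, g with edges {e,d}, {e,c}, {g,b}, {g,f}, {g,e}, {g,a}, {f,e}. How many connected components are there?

1

Starting from a we can reach a, b, c, d, e, f, g. That is one component of size 7.
Total: 1 component.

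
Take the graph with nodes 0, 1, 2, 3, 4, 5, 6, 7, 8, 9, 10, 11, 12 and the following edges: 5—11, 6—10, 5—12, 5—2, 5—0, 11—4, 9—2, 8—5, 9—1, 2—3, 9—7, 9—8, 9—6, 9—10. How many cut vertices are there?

Removing 2 increases the component count from 1 to 2, so 2 is a cut vertex.
Removing 5 increases the component count from 1 to 4, so 5 is a cut vertex.
Removing 9 increases the component count from 1 to 4, so 9 is a cut vertex.
Likewise 11 is a cut vertex.
By contrast removing 1 leaves 1 component; it is not a cut vertex. No other vertex is a cut vertex either.

4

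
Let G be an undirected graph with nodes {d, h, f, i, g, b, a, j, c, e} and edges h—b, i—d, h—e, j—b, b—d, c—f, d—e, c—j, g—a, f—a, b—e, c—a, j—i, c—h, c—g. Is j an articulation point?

Deleting j leaves 1 component (was 1) (its neighbors b, c, i remain connected to each other), so j is not a cut vertex.

No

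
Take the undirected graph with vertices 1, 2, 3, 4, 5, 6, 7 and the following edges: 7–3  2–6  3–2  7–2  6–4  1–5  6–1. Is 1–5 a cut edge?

Yes

Removing 1–5 leaves no path between 1 and 5: the component count goes from 1 to 2. So it is a bridge.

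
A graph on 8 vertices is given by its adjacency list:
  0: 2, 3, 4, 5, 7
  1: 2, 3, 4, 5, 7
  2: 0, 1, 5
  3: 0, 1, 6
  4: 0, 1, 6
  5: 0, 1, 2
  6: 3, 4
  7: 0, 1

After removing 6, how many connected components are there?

1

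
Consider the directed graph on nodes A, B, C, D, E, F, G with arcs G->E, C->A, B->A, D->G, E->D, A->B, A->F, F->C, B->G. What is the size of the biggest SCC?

4

{A, B, C, F} are all mutually reachable — one SCC of size 4.
{D, E, G} are all mutually reachable — one SCC of size 3.
The largest has 4 vertices.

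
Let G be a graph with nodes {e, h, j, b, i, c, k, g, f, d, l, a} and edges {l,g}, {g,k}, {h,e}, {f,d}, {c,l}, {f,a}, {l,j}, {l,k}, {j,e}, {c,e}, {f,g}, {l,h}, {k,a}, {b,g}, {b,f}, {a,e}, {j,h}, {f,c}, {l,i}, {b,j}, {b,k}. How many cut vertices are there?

2

Removing f increases the component count from 1 to 2, so f is a cut vertex.
Removing l increases the component count from 1 to 2, so l is a cut vertex.
By contrast removing h leaves 1 component; it is not a cut vertex. No other vertex is a cut vertex either.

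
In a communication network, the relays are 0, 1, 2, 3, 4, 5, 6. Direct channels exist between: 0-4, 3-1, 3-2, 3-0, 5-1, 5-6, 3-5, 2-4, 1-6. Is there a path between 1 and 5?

From 1 we can reach 0, 1, 2, 3, 4, 5, 6, which includes 5.

Yes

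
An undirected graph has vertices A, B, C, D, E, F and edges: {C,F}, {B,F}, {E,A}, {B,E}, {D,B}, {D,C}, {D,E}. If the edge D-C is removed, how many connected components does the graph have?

1

D and C are still connected via D-B-F-C, so the component count stays at 1.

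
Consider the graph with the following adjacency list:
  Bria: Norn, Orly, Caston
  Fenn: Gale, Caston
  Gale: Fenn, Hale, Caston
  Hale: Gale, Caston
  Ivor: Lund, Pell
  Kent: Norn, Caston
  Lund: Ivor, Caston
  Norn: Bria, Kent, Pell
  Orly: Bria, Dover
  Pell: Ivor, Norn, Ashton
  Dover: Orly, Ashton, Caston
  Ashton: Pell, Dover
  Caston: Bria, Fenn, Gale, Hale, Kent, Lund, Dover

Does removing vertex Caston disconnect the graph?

Yes

Deleting Caston raises the number of components from 1 to 2, so Caston is a cut vertex.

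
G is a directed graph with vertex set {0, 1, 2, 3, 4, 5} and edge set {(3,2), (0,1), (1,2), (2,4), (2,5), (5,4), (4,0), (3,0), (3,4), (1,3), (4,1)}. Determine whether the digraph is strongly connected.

Yes

From 2 we can reach every vertex (0, 1, 2, 3, 4, 5), and every vertex can reach 2 (0, 1, 2, 3, 4, 5). So the whole graph is one strongly connected component.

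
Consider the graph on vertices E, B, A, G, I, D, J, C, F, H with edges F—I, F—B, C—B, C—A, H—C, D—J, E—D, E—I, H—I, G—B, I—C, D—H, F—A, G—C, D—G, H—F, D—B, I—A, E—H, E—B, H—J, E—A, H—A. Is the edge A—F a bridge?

No

After removing A—F, the path A-H-F still connects them, so the edge is not a bridge.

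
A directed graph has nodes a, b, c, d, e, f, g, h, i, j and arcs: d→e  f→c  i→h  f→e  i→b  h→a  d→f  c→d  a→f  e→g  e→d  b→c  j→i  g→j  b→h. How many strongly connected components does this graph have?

1

{a, b, c, d, e, f, g, h, i, j} are all mutually reachable — one SCC of size 10.
That gives 1 strongly connected component.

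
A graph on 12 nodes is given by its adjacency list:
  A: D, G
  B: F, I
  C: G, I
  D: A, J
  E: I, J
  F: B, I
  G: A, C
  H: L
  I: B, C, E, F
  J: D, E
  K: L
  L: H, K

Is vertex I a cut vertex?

Deleting I raises the number of components from 2 to 3, so I is a cut vertex.

Yes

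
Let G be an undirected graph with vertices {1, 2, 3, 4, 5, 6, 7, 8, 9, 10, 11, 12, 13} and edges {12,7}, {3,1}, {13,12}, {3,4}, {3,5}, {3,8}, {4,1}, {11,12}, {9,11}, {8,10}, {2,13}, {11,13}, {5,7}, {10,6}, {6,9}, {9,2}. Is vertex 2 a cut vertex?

No

Deleting 2 leaves 1 component (was 1) (its neighbors 9, 13 remain connected to each other), so 2 is not a cut vertex.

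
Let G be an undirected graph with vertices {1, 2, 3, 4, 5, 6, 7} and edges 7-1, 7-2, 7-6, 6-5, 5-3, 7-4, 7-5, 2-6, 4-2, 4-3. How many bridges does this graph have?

1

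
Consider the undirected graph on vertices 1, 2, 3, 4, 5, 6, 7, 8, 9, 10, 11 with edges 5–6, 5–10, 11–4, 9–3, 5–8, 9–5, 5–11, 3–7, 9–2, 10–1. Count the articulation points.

Removing 3 increases the component count from 1 to 2, so 3 is a cut vertex.
Removing 5 increases the component count from 1 to 5, so 5 is a cut vertex.
Removing 9 increases the component count from 1 to 3, so 9 is a cut vertex.
Likewise 10, 11 are cut vertices.
By contrast removing 4 leaves 1 component; it is not a cut vertex. No other vertex is a cut vertex either.

5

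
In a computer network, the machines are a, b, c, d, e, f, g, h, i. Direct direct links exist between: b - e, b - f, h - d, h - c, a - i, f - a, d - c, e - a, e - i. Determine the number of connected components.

g is isolated — a component by itself.
Starting from c we can reach c, d, h. That is one component of size 3.
Starting from a we can reach a, b, e, f, i. That is one component of size 5.
Total: 3 components.

3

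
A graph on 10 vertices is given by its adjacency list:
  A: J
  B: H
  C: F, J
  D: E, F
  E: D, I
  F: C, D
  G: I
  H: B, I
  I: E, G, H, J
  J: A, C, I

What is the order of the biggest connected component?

Starting from A we can reach A, B, C, D, E, F, G, H, I, J. That is one component of size 10.
The largest has 10 vertices.

10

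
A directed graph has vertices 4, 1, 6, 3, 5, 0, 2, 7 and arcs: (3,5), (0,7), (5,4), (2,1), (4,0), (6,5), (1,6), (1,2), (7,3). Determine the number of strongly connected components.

{0, 3, 4, 5, 7} are all mutually reachable — one SCC of size 5.
{1, 2} are all mutually reachable — one SCC of size 2.
{6} is an SCC by itself.
That gives 3 strongly connected components.

3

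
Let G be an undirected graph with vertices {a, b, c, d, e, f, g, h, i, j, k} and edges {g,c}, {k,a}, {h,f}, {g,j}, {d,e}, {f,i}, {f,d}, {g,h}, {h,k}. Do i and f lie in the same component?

Yes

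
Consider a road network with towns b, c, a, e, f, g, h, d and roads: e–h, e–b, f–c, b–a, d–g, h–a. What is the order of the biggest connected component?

Starting from c we can reach c, f. That is one component of size 2.
Starting from d we can reach d, g. That is one component of size 2.
Starting from a we can reach a, b, e, h. That is one component of size 4.
The largest has 4 vertices.

4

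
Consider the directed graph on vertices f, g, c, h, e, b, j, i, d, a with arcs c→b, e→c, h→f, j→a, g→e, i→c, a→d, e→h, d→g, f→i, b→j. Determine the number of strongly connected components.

1

{a, b, c, d, e, f, g, h, i, j} are all mutually reachable — one SCC of size 10.
That gives 1 strongly connected component.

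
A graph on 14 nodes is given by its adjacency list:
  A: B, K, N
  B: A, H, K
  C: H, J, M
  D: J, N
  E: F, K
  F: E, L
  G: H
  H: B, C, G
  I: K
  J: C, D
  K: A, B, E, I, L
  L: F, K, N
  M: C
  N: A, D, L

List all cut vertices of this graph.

C, H, K

Removing C increases the component count from 1 to 2, so C is a cut vertex.
Removing H increases the component count from 1 to 2, so H is a cut vertex.
Removing K increases the component count from 1 to 2, so K is a cut vertex.
By contrast removing A leaves 1 component; it is not a cut vertex. No other vertex is a cut vertex either.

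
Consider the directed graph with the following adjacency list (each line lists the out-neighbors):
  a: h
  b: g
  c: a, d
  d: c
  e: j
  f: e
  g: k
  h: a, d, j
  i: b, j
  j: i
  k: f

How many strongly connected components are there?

{b, e, f, g, i, j, k} are all mutually reachable — one SCC of size 7.
{a, c, d, h} are all mutually reachable — one SCC of size 4.
That gives 2 strongly connected components.

2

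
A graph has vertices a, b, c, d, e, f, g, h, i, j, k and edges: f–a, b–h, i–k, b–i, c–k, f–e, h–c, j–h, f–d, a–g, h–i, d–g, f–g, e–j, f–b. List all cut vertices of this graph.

Removing f increases the component count from 1 to 2, so f is a cut vertex.
By contrast removing g leaves 1 component; it is not a cut vertex. No other vertex is a cut vertex either.

f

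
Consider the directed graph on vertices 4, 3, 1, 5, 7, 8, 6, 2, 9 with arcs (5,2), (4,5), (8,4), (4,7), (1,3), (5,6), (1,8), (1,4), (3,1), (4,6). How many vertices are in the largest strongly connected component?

2

{1, 3} are all mutually reachable — one SCC of size 2.
{4} is an SCC by itself.
{7} is an SCC by itself.
{9} is an SCC by itself.
{2} is an SCC by itself.
(and 3 more singleton SCCs)
The largest has 2 vertices.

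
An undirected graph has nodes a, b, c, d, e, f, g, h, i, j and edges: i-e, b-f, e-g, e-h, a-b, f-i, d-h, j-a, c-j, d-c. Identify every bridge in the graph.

e-g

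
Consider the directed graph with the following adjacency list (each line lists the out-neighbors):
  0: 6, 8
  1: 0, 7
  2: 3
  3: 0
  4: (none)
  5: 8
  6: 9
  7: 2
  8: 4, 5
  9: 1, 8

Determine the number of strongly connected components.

3

{0, 1, 2, 3, 6, 7, 9} are all mutually reachable — one SCC of size 7.
{5, 8} are all mutually reachable — one SCC of size 2.
{4} is an SCC by itself.
That gives 3 strongly connected components.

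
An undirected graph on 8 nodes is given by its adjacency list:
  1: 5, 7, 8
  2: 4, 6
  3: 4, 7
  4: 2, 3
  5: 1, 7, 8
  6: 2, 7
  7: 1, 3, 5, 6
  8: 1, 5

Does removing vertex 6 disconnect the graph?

No

Deleting 6 leaves 1 component (was 1) (its neighbors 2, 7 remain connected to each other), so 6 is not a cut vertex.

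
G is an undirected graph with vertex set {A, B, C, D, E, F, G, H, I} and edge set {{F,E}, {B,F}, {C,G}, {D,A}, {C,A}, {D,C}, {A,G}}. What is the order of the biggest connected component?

4

H is isolated — a component by itself.
I is isolated — a component by itself.
Starting from B we can reach B, E, F. That is one component of size 3.
Starting from A we can reach A, C, D, G. That is one component of size 4.
The largest has 4 vertices.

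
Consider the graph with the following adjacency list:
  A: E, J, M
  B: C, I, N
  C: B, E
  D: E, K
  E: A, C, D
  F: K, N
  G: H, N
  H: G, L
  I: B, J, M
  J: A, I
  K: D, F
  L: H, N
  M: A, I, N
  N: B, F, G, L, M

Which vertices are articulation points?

N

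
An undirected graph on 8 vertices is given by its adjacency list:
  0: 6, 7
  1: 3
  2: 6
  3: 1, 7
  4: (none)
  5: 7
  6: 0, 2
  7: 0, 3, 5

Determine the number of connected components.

2

4 is isolated — a component by itself.
Starting from 0 we can reach 0, 1, 2, 3, 5, 6, 7. That is one component of size 7.
Total: 2 components.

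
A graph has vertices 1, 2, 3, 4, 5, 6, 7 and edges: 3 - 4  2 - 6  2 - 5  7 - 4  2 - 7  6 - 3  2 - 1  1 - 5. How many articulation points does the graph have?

1

Removing 2 increases the component count from 1 to 2, so 2 is a cut vertex.
By contrast removing 3 leaves 1 component; it is not a cut vertex. No other vertex is a cut vertex either.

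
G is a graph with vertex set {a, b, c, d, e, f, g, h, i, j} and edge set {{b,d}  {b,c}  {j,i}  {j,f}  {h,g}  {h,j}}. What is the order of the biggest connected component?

5

e is isolated — a component by itself.
a is isolated — a component by itself.
Starting from b we can reach b, c, d. That is one component of size 3.
Starting from f we can reach f, g, h, i, j. That is one component of size 5.
The largest has 5 vertices.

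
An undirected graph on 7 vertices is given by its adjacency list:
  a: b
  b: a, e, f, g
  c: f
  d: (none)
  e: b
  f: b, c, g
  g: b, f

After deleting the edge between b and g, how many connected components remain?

2

b and g are still connected via b-f-g, so the component count stays at 2.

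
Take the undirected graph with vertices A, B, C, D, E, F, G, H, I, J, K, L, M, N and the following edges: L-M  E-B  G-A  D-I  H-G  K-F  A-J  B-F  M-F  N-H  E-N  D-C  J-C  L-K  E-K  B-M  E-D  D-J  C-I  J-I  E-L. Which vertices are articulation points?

E

Removing E increases the component count from 1 to 2, so E is a cut vertex.
By contrast removing L leaves 1 component; it is not a cut vertex. No other vertex is a cut vertex either.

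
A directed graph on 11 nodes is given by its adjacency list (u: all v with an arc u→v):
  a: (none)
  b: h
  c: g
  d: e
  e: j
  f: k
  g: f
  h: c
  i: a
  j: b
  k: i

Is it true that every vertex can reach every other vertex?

No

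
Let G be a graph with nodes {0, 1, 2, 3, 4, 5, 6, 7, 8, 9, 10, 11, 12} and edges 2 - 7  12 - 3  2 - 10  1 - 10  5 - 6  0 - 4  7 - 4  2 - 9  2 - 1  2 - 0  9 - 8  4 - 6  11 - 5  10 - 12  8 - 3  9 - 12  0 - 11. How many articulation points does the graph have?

Removing 2 increases the component count from 1 to 2, so 2 is a cut vertex.
By contrast removing 4 leaves 1 component; it is not a cut vertex. No other vertex is a cut vertex either.

1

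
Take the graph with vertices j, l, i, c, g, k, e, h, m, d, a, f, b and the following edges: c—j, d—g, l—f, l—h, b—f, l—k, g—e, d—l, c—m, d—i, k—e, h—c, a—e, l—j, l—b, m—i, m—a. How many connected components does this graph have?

1

Starting from a we can reach a, b, c, d, e, f, g, h, i, j, k, l, m. That is one component of size 13.
Total: 1 component.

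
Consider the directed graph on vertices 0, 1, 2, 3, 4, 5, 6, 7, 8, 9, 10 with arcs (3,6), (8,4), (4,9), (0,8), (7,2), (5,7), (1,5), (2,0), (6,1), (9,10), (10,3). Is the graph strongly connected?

Yes

From 10 we can reach every vertex (0, 1, 2, 3, 4, 5, 6, 7, 8, 9, 10), and every vertex can reach 10 (0, 1, 2, 3, 4, 5, 6, 7, 8, 9, 10). So the whole graph is one strongly connected component.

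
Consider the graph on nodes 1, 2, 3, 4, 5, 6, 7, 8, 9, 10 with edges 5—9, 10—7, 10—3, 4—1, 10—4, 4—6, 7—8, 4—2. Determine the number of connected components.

Starting from 5 we can reach 5, 9. That is one component of size 2.
Starting from 1 we can reach 1, 2, 3, 4, 6, 7, 8, 10. That is one component of size 8.
Total: 2 components.

2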